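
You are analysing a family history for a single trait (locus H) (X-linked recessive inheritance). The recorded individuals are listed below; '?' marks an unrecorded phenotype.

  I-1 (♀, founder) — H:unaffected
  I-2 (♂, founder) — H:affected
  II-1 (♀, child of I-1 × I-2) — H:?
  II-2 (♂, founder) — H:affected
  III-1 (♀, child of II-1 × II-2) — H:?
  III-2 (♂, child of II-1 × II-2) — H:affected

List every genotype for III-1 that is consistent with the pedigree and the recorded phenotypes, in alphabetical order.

H/I-1 un ·: X^HX^H|X^HX^h
H/I-2 aff ·: X^hY
H/II-1 ? I-1×I-2: X^HX^h|X^hX^h
H/II-2 aff ·: X^hY
H/III-1 ? II-1×II-2: X^HX^h|X^hX^h
H/III-2 aff II-1×II-2: X^hY
⇒ H over [I-1,I-2,II-1,II-2,III-1,III-2]: 5 consistent

III-1 ∈ {X^HX^h, X^hX^h}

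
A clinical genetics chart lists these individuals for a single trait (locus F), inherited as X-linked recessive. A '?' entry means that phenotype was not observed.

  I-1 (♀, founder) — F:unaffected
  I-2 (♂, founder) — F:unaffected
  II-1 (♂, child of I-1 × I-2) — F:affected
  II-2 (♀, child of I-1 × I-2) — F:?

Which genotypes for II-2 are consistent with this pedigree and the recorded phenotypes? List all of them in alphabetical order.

F/I-1 un ·: X^FX^f
F/I-2 un ·: X^FY
F/II-1 aff I-1×I-2: X^fY
F/II-2 ? I-1×I-2: X^FX^F|X^FX^f
⇒ F over [I-1,I-2,II-1,II-2]: 2 consistent

II-2 ∈ {X^FX^F, X^FX^f}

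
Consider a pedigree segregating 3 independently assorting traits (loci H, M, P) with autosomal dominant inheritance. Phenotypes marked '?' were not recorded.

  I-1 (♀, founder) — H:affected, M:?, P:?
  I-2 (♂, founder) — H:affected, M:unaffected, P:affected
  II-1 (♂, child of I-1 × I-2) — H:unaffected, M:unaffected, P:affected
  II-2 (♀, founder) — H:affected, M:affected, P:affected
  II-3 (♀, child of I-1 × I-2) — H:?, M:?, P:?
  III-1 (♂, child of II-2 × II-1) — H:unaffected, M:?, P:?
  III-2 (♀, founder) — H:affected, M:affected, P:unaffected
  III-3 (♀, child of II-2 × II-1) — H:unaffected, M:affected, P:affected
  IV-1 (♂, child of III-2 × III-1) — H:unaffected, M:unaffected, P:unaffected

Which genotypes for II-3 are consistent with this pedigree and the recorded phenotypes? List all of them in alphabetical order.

H/I-1 aff ·: Hh
H/I-2 aff ·: Hh
H/II-1 un I-1×I-2: hh
H/II-2 aff ·: Hh
H/II-3 ? I-1×I-2: hh|Hh|HH
H/III-1 un II-2×II-1: hh
H/III-2 aff ·: Hh
H/III-3 un II-2×II-1: hh
H/IV-1 un III-2×III-1: hh
⇒ H over [I-1,I-2,II-1,II-2,II-3,III-1,III-2,III-3,IV-1]: 3 consistent
M/I-1 ? ·: mm|Mm
M/I-2 un ·: mm
M/II-1 un I-1×I-2: mm
M/II-2 aff ·: Mm|MM
M/II-3 ? I-1×I-2: mm|Mm
M/III-1 ? II-2×II-1: mm|Mm
M/III-2 aff ·: Mm
M/III-3 aff II-2×II-1: Mm
M/IV-1 un III-2×III-1: mm
⇒ M over [I-1,I-2,II-1,II-2,II-3,III-1,III-2,III-3,IV-1]: 9 consistent
P/I-1 ? ·: pp|Pp|PP
P/I-2 aff ·: Pp|PP
P/II-1 aff I-1×I-2: Pp|PP
P/II-2 aff ·: Pp|PP
P/II-3 ? I-1×I-2: pp|Pp|PP
P/III-1 ? II-2×II-1: pp|Pp
P/III-2 un ·: pp
P/III-3 aff II-2×II-1: Pp|PP
P/IV-1 un III-2×III-1: pp
⇒ P over [I-1,I-2,II-1,II-2,II-3,III-1,III-2,III-3,IV-1]: 76 consistent

II-3 ∈ {HH Mm PP, HH Mm Pp, HH Mm pp, HH mm PP, HH mm Pp, HH mm pp, Hh Mm PP, Hh Mm Pp, Hh Mm pp, Hh mm PP, Hh mm Pp, Hh mm pp, hh Mm PP, hh Mm Pp, hh Mm pp, hh mm PP, hh mm Pp, hh mm pp}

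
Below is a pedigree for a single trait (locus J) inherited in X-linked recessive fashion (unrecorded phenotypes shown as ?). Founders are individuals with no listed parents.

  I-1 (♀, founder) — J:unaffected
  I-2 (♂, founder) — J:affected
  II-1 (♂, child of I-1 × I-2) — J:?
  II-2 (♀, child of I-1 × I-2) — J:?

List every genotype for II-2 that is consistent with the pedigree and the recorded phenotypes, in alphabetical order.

II-2 ∈ {X^JX^j, X^jX^j}

J/I-1 un ·: X^JX^J|X^JX^j
J/I-2 aff ·: X^jY
J/II-1 ? I-1×I-2: X^JY|X^jY
J/II-2 ? I-1×I-2: X^JX^j|X^jX^j
⇒ J over [I-1,I-2,II-1,II-2]: 5 consistent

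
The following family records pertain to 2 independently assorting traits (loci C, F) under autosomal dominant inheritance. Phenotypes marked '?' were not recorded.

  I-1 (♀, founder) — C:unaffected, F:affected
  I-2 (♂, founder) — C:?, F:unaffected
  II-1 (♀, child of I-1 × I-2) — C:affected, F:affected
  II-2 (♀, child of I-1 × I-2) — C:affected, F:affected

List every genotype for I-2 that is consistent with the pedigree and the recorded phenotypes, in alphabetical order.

C/I-1 un ·: cc
C/I-2 ? ·: Cc|CC
C/II-1 aff I-1×I-2: Cc
C/II-2 aff I-1×I-2: Cc
⇒ C over [I-1,I-2,II-1,II-2]: 2 consistent
F/I-1 aff ·: Ff|FF
F/I-2 un ·: ff
F/II-1 aff I-1×I-2: Ff
F/II-2 aff I-1×I-2: Ff
⇒ F over [I-1,I-2,II-1,II-2]: 2 consistent

I-2 ∈ {CC ff, Cc ff}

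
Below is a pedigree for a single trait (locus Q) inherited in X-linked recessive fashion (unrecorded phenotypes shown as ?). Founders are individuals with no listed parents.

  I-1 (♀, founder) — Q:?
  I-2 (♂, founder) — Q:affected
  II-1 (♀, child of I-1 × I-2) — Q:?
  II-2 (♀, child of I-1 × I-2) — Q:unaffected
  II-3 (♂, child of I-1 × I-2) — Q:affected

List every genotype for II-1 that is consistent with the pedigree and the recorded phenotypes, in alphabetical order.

Q/I-1 ? ·: X^QX^q
Q/I-2 aff ·: X^qY
Q/II-1 ? I-1×I-2: X^QX^q|X^qX^q
Q/II-2 un I-1×I-2: X^QX^q
Q/II-3 aff I-1×I-2: X^qY
⇒ Q over [I-1,I-2,II-1,II-2,II-3]: 2 consistent

II-1 ∈ {X^QX^q, X^qX^q}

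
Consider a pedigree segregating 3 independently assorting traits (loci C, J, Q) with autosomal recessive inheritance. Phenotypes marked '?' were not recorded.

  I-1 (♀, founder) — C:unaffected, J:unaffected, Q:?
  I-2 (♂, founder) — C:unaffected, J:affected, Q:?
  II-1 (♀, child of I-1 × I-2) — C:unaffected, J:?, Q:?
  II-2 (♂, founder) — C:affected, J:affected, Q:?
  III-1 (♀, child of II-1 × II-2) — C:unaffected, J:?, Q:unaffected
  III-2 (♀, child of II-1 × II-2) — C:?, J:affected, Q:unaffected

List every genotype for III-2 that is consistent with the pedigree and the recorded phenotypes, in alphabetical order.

C/I-1 un ·: CC|Cc
C/I-2 un ·: CC|Cc
C/II-1 un I-1×I-2: CC|Cc
C/II-2 aff ·: cc
C/III-1 un II-1×II-2: Cc
C/III-2 ? II-1×II-2: Cc|cc
⇒ C over [I-1,I-2,II-1,II-2,III-1,III-2]: 10 consistent
J/I-1 un ·: JJ|Jj
J/I-2 aff ·: jj
J/II-1 ? I-1×I-2: Jj|jj
J/II-2 aff ·: jj
J/III-1 ? II-1×II-2: Jj|jj
J/III-2 aff II-1×II-2: jj
⇒ J over [I-1,I-2,II-1,II-2,III-1,III-2]: 5 consistent
Q/I-1 ? ·: QQ|Qq|qq
Q/I-2 ? ·: QQ|Qq|qq
Q/II-1 ? I-1×I-2: QQ|Qq|qq
Q/II-2 ? ·: QQ|Qq|qq
Q/III-1 un II-1×II-2: QQ|Qq
Q/III-2 un II-1×II-2: QQ|Qq
⇒ Q over [I-1,I-2,II-1,II-2,III-1,III-2]: 95 consistent

III-2 ∈ {Cc jj QQ, Cc jj Qq, cc jj QQ, cc jj Qq}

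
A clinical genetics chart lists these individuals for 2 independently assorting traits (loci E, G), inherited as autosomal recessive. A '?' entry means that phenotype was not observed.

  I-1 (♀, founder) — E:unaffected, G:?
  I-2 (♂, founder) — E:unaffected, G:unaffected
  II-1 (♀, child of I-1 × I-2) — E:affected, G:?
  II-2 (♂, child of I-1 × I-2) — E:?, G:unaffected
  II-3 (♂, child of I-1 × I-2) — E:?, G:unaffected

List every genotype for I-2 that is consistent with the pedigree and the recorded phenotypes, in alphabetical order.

E/I-1 un ·: Ee
E/I-2 un ·: Ee
E/II-1 aff I-1×I-2: ee
E/II-2 ? I-1×I-2: EE|Ee|ee
E/II-3 ? I-1×I-2: EE|Ee|ee
⇒ E over [I-1,I-2,II-1,II-2,II-3]: 9 consistent
G/I-1 ? ·: GG|Gg|gg
G/I-2 un ·: GG|Gg
G/II-1 ? I-1×I-2: GG|Gg|gg
G/II-2 un I-1×I-2: GG|Gg
G/II-3 un I-1×I-2: GG|Gg
⇒ G over [I-1,I-2,II-1,II-2,II-3]: 32 consistent

I-2 ∈ {Ee GG, Ee Gg}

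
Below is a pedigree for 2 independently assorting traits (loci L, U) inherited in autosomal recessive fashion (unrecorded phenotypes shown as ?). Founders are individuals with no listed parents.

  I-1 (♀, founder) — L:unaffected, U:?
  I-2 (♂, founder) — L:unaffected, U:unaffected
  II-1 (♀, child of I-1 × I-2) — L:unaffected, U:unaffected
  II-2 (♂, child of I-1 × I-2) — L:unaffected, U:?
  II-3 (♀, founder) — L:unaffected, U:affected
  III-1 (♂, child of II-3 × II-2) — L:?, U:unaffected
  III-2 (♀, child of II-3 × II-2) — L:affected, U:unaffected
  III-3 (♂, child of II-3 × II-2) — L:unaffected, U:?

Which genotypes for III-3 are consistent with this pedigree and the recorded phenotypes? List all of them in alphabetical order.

L/I-1 un ·: LL|Ll
L/I-2 un ·: LL|Ll
L/II-1 un I-1×I-2: LL|Ll
L/II-2 un I-1×I-2: Ll
L/II-3 un ·: Ll
L/III-1 ? II-3×II-2: LL|Ll|ll
L/III-2 aff II-3×II-2: ll
L/III-3 un II-3×II-2: LL|Ll
⇒ L over [I-1,I-2,II-1,II-2,II-3,III-1,III-2,III-3]: 36 consistent
U/I-1 ? ·: UU|Uu|uu
U/I-2 un ·: UU|Uu
U/II-1 un I-1×I-2: UU|Uu
U/II-2 ? I-1×I-2: UU|Uu
U/II-3 aff ·: uu
U/III-1 un II-3×II-2: Uu
U/III-2 un II-3×II-2: Uu
U/III-3 ? II-3×II-2: Uu|uu
⇒ U over [I-1,I-2,II-1,II-2,II-3,III-1,III-2,III-3]: 23 consistent

III-3 ∈ {LL Uu, LL uu, Ll Uu, Ll uu}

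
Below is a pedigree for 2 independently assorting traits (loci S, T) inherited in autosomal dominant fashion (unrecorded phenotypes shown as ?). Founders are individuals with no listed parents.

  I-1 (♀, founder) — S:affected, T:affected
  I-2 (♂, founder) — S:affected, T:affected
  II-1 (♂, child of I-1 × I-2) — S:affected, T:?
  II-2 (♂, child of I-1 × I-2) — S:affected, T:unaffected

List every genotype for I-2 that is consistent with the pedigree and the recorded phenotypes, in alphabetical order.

I-2 ∈ {SS Tt, Ss Tt}

S/I-1 aff ·: Ss|SS
S/I-2 aff ·: Ss|SS
S/II-1 aff I-1×I-2: Ss|SS
S/II-2 aff I-1×I-2: Ss|SS
⇒ S over [I-1,I-2,II-1,II-2]: 13 consistent
T/I-1 aff ·: Tt
T/I-2 aff ·: Tt
T/II-1 ? I-1×I-2: tt|Tt|TT
T/II-2 un I-1×I-2: tt
⇒ T over [I-1,I-2,II-1,II-2]: 3 consistent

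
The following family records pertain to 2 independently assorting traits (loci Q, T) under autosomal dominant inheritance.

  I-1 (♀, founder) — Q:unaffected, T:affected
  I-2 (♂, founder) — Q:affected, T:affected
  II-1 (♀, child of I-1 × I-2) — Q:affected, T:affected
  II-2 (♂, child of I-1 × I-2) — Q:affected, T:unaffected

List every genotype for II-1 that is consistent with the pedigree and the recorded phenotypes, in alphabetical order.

II-1 ∈ {Qq TT, Qq Tt}

Q/I-1 un ·: qq
Q/I-2 aff ·: Qq|QQ
Q/II-1 aff I-1×I-2: Qq
Q/II-2 aff I-1×I-2: Qq
⇒ Q over [I-1,I-2,II-1,II-2]: 2 consistent
T/I-1 aff ·: Tt
T/I-2 aff ·: Tt
T/II-1 aff I-1×I-2: Tt|TT
T/II-2 un I-1×I-2: tt
⇒ T over [I-1,I-2,II-1,II-2]: 2 consistent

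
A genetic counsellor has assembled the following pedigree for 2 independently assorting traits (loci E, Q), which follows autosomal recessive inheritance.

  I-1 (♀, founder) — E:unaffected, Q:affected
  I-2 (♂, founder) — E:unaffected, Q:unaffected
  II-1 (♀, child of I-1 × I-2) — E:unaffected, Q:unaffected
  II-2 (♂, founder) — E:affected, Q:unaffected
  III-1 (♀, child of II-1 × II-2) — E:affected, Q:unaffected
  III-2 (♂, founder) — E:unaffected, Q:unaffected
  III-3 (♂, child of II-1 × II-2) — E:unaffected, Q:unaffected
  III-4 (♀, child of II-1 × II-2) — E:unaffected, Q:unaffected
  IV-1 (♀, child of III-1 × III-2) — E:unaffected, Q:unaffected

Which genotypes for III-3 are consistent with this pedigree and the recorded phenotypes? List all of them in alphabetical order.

E/I-1 un ·: EE|Ee
E/I-2 un ·: EE|Ee
E/II-1 un I-1×I-2: Ee
E/II-2 aff ·: ee
E/III-1 aff II-1×II-2: ee
E/III-2 un ·: EE|Ee
E/III-3 un II-1×II-2: Ee
E/III-4 un II-1×II-2: Ee
E/IV-1 un III-1×III-2: Ee
⇒ E over [I-1,I-2,II-1,II-2,III-1,III-2,III-3,III-4,IV-1]: 6 consistent
Q/I-1 aff ·: qq
Q/I-2 un ·: QQ|Qq
Q/II-1 un I-1×I-2: Qq
Q/II-2 un ·: QQ|Qq
Q/III-1 un II-1×II-2: QQ|Qq
Q/III-2 un ·: QQ|Qq
Q/III-3 un II-1×II-2: QQ|Qq
Q/III-4 un II-1×II-2: QQ|Qq
Q/IV-1 un III-1×III-2: QQ|Qq
⇒ Q over [I-1,I-2,II-1,II-2,III-1,III-2,III-3,III-4,IV-1]: 112 consistent

III-3 ∈ {Ee QQ, Ee Qq}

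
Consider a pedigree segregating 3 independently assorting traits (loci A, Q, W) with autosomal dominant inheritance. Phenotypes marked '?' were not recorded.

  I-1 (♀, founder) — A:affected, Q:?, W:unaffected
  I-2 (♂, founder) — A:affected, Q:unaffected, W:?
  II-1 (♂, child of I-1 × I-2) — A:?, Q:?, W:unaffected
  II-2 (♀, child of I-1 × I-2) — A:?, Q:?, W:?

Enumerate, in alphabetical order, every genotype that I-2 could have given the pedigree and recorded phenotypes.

A/I-1 aff ·: Aa|AA
A/I-2 aff ·: Aa|AA
A/II-1 ? I-1×I-2: aa|Aa|AA
A/II-2 ? I-1×I-2: aa|Aa|AA
⇒ A over [I-1,I-2,II-1,II-2]: 18 consistent
Q/I-1 ? ·: qq|Qq|QQ
Q/I-2 un ·: qq
Q/II-1 ? I-1×I-2: qq|Qq
Q/II-2 ? I-1×I-2: qq|Qq
⇒ Q over [I-1,I-2,II-1,II-2]: 6 consistent
W/I-1 un ·: ww
W/I-2 ? ·: ww|Ww
W/II-1 un I-1×I-2: ww
W/II-2 ? I-1×I-2: ww|Ww
⇒ W over [I-1,I-2,II-1,II-2]: 3 consistent

I-2 ∈ {AA qq Ww, AA qq ww, Aa qq Ww, Aa qq ww}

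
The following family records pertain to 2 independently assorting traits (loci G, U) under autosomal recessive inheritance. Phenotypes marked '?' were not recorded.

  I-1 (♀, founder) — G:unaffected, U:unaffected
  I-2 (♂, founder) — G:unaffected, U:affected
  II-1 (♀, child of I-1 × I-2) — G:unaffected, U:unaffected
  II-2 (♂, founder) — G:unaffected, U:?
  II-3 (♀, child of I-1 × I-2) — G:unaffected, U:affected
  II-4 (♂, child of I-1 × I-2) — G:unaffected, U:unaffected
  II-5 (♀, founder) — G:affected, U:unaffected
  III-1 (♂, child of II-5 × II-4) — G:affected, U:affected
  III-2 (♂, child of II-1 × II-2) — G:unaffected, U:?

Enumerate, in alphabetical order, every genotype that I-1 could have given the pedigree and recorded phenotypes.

G/I-1 un ·: GG|Gg
G/I-2 un ·: GG|Gg
G/II-1 un I-1×I-2: GG|Gg
G/II-2 un ·: GG|Gg
G/II-3 un I-1×I-2: GG|Gg
G/II-4 un I-1×I-2: Gg
G/II-5 aff ·: gg
G/III-1 aff II-5×II-4: gg
G/III-2 un II-1×II-2: GG|Gg
⇒ G over [I-1,I-2,II-1,II-2,II-3,II-4,II-5,III-1,III-2]: 42 consistent
U/I-1 un ·: Uu
U/I-2 aff ·: uu
U/II-1 un I-1×I-2: Uu
U/II-2 ? ·: UU|Uu|uu
U/II-3 aff I-1×I-2: uu
U/II-4 un I-1×I-2: Uu
U/II-5 un ·: Uu
U/III-1 aff II-5×II-4: uu
U/III-2 ? II-1×II-2: UU|Uu|uu
⇒ U over [I-1,I-2,II-1,II-2,II-3,II-4,II-5,III-1,III-2]: 7 consistent

I-1 ∈ {GG Uu, Gg Uu}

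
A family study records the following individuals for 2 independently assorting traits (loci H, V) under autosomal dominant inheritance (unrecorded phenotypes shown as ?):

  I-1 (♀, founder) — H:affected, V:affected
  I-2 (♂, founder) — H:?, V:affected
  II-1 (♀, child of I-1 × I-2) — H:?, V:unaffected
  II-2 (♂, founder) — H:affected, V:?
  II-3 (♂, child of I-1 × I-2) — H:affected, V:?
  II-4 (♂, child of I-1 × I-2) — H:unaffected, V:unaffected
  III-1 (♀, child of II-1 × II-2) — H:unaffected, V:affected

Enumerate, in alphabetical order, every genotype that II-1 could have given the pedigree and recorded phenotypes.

II-1 ∈ {Hh vv, hh vv}

H/I-1 aff ·: Hh
H/I-2 ? ·: hh|Hh
H/II-1 ? I-1×I-2: hh|Hh
H/II-2 aff ·: Hh
H/II-3 aff I-1×I-2: Hh|HH
H/II-4 un I-1×I-2: hh
H/III-1 un II-1×II-2: hh
⇒ H over [I-1,I-2,II-1,II-2,II-3,II-4,III-1]: 6 consistent
V/I-1 aff ·: Vv
V/I-2 aff ·: Vv
V/II-1 un I-1×I-2: vv
V/II-2 ? ·: Vv|VV
V/II-3 ? I-1×I-2: vv|Vv|VV
V/II-4 un I-1×I-2: vv
V/III-1 aff II-1×II-2: Vv
⇒ V over [I-1,I-2,II-1,II-2,II-3,II-4,III-1]: 6 consistent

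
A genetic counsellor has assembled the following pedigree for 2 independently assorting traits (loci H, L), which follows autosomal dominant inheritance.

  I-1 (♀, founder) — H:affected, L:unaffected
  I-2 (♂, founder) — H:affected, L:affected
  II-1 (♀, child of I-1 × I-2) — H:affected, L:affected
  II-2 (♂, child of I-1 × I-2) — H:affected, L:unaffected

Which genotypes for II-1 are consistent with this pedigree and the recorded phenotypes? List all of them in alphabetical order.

II-1 ∈ {HH Ll, Hh Ll}

H/I-1 aff ·: Hh|HH
H/I-2 aff ·: Hh|HH
H/II-1 aff I-1×I-2: Hh|HH
H/II-2 aff I-1×I-2: Hh|HH
⇒ H over [I-1,I-2,II-1,II-2]: 13 consistent
L/I-1 un ·: ll
L/I-2 aff ·: Ll
L/II-1 aff I-1×I-2: Ll
L/II-2 un I-1×I-2: ll
⇒ L over [I-1,I-2,II-1,II-2]: 1 consistent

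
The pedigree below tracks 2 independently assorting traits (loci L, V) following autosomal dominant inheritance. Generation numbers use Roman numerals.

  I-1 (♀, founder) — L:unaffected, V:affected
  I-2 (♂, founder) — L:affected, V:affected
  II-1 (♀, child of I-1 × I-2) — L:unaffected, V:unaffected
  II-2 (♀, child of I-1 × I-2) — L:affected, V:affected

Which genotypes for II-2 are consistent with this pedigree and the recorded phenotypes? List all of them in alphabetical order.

II-2 ∈ {Ll VV, Ll Vv}

L/I-1 un ·: ll
L/I-2 aff ·: Ll
L/II-1 un I-1×I-2: ll
L/II-2 aff I-1×I-2: Ll
⇒ L over [I-1,I-2,II-1,II-2]: 1 consistent
V/I-1 aff ·: Vv
V/I-2 aff ·: Vv
V/II-1 un I-1×I-2: vv
V/II-2 aff I-1×I-2: Vv|VV
⇒ V over [I-1,I-2,II-1,II-2]: 2 consistent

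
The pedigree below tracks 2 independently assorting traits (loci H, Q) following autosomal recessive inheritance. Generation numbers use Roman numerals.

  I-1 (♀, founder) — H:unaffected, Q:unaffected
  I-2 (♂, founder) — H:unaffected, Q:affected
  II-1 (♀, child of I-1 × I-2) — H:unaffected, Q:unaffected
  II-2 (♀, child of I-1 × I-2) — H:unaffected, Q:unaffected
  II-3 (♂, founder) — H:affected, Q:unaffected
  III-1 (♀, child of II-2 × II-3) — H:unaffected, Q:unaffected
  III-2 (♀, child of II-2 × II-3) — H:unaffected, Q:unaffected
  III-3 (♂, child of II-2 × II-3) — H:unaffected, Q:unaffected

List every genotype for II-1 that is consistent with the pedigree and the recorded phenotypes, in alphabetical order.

H/I-1 un ·: HH|Hh
H/I-2 un ·: HH|Hh
H/II-1 un I-1×I-2: HH|Hh
H/II-2 un I-1×I-2: HH|Hh
H/II-3 aff ·: hh
H/III-1 un II-2×II-3: Hh
H/III-2 un II-2×II-3: Hh
H/III-3 un II-2×II-3: Hh
⇒ H over [I-1,I-2,II-1,II-2,II-3,III-1,III-2,III-3]: 13 consistent
Q/I-1 un ·: QQ|Qq
Q/I-2 aff ·: qq
Q/II-1 un I-1×I-2: Qq
Q/II-2 un I-1×I-2: Qq
Q/II-3 un ·: QQ|Qq
Q/III-1 un II-2×II-3: QQ|Qq
Q/III-2 un II-2×II-3: QQ|Qq
Q/III-3 un II-2×II-3: QQ|Qq
⇒ Q over [I-1,I-2,II-1,II-2,II-3,III-1,III-2,III-3]: 32 consistent

II-1 ∈ {HH Qq, Hh Qq}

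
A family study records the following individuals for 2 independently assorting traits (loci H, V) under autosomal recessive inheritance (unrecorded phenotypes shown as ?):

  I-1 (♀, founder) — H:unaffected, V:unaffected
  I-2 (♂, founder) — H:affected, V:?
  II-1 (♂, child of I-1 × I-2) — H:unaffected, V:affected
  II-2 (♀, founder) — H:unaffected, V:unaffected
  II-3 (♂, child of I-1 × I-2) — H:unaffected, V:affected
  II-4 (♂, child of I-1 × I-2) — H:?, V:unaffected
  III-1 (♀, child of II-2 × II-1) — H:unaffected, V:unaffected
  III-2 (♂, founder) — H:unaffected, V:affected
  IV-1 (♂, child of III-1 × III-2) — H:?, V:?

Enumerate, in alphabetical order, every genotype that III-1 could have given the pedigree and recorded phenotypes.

III-1 ∈ {HH Vv, Hh Vv}

H/I-1 un ·: HH|Hh
H/I-2 aff ·: hh
H/II-1 un I-1×I-2: Hh
H/II-2 un ·: HH|Hh
H/II-3 un I-1×I-2: Hh
H/II-4 ? I-1×I-2: Hh|hh
H/III-1 un II-2×II-1: HH|Hh
H/III-2 un ·: HH|Hh
H/IV-1 ? III-1×III-2: HH|Hh|hh
⇒ H over [I-1,I-2,II-1,II-2,II-3,II-4,III-1,III-2,IV-1]: 48 consistent
V/I-1 un ·: Vv
V/I-2 ? ·: Vv|vv
V/II-1 aff I-1×I-2: vv
V/II-2 un ·: VV|Vv
V/II-3 aff I-1×I-2: vv
V/II-4 un I-1×I-2: VV|Vv
V/III-1 un II-2×II-1: Vv
V/III-2 aff ·: vv
V/IV-1 ? III-1×III-2: Vv|vv
⇒ V over [I-1,I-2,II-1,II-2,II-3,II-4,III-1,III-2,IV-1]: 12 consistent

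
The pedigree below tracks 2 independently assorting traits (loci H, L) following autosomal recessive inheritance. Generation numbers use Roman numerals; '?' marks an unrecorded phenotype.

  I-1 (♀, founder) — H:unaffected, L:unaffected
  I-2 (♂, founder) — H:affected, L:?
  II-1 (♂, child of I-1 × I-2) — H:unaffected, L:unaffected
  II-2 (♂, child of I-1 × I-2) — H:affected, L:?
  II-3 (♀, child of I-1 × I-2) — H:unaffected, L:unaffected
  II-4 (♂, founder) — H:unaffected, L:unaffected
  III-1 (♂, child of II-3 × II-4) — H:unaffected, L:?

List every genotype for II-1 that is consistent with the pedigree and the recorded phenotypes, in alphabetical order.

H/I-1 un ·: Hh
H/I-2 aff ·: hh
H/II-1 un I-1×I-2: Hh
H/II-2 aff I-1×I-2: hh
H/II-3 un I-1×I-2: Hh
H/II-4 un ·: HH|Hh
H/III-1 un II-3×II-4: HH|Hh
⇒ H over [I-1,I-2,II-1,II-2,II-3,II-4,III-1]: 4 consistent
L/I-1 un ·: LL|Ll
L/I-2 ? ·: LL|Ll|ll
L/II-1 un I-1×I-2: LL|Ll
L/II-2 ? I-1×I-2: LL|Ll|ll
L/II-3 un I-1×I-2: LL|Ll
L/II-4 un ·: LL|Ll
L/III-1 ? II-3×II-4: LL|Ll|ll
⇒ L over [I-1,I-2,II-1,II-2,II-3,II-4,III-1]: 130 consistent

II-1 ∈ {Hh LL, Hh Ll}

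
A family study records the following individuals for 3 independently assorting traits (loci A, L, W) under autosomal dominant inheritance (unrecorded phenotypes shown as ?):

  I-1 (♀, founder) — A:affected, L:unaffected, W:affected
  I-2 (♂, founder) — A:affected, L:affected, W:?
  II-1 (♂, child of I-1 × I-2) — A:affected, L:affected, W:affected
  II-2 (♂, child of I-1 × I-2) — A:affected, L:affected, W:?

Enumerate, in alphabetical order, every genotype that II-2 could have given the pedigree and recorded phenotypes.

A/I-1 aff ·: Aa|AA
A/I-2 aff ·: Aa|AA
A/II-1 aff I-1×I-2: Aa|AA
A/II-2 aff I-1×I-2: Aa|AA
⇒ A over [I-1,I-2,II-1,II-2]: 13 consistent
L/I-1 un ·: ll
L/I-2 aff ·: Ll|LL
L/II-1 aff I-1×I-2: Ll
L/II-2 aff I-1×I-2: Ll
⇒ L over [I-1,I-2,II-1,II-2]: 2 consistent
W/I-1 aff ·: Ww|WW
W/I-2 ? ·: ww|Ww|WW
W/II-1 aff I-1×I-2: Ww|WW
W/II-2 ? I-1×I-2: ww|Ww|WW
⇒ W over [I-1,I-2,II-1,II-2]: 18 consistent

II-2 ∈ {AA Ll WW, AA Ll Ww, AA Ll ww, Aa Ll WW, Aa Ll Ww, Aa Ll ww}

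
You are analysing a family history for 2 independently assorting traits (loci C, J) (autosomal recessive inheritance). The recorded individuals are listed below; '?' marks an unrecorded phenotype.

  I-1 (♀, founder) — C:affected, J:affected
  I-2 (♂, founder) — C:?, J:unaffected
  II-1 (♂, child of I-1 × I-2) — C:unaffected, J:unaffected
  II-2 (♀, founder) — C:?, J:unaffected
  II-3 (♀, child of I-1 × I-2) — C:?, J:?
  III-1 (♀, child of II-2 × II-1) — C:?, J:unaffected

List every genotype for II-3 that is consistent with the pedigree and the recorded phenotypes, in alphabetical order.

C/I-1 aff ·: cc
C/I-2 ? ·: CC|Cc
C/II-1 un I-1×I-2: Cc
C/II-2 ? ·: CC|Cc|cc
C/II-3 ? I-1×I-2: Cc|cc
C/III-1 ? II-2×II-1: CC|Cc|cc
⇒ C over [I-1,I-2,II-1,II-2,II-3,III-1]: 21 consistent
J/I-1 aff ·: jj
J/I-2 un ·: JJ|Jj
J/II-1 un I-1×I-2: Jj
J/II-2 un ·: JJ|Jj
J/II-3 ? I-1×I-2: Jj|jj
J/III-1 un II-2×II-1: JJ|Jj
⇒ J over [I-1,I-2,II-1,II-2,II-3,III-1]: 12 consistent

II-3 ∈ {Cc Jj, Cc jj, cc Jj, cc jj}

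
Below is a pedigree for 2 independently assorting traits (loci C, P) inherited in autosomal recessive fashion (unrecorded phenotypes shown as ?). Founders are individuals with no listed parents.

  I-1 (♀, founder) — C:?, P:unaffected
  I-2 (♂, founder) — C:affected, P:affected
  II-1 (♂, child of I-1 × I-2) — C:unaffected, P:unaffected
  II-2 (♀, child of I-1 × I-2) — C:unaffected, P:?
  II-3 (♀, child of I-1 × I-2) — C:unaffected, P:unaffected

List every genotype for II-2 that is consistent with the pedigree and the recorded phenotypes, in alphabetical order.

II-2 ∈ {Cc Pp, Cc pp}

C/I-1 ? ·: CC|Cc
C/I-2 aff ·: cc
C/II-1 un I-1×I-2: Cc
C/II-2 un I-1×I-2: Cc
C/II-3 un I-1×I-2: Cc
⇒ C over [I-1,I-2,II-1,II-2,II-3]: 2 consistent
P/I-1 un ·: PP|Pp
P/I-2 aff ·: pp
P/II-1 un I-1×I-2: Pp
P/II-2 ? I-1×I-2: Pp|pp
P/II-3 un I-1×I-2: Pp
⇒ P over [I-1,I-2,II-1,II-2,II-3]: 3 consistent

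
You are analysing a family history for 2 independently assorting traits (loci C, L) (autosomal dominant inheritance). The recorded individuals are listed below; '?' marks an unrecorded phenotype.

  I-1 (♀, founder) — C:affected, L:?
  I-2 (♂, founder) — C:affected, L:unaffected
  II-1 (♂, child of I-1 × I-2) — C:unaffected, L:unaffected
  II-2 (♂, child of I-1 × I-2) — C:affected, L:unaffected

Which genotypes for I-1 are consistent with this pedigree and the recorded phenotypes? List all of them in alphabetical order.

C/I-1 aff ·: Cc
C/I-2 aff ·: Cc
C/II-1 un I-1×I-2: cc
C/II-2 aff I-1×I-2: Cc|CC
⇒ C over [I-1,I-2,II-1,II-2]: 2 consistent
L/I-1 ? ·: ll|Ll
L/I-2 un ·: ll
L/II-1 un I-1×I-2: ll
L/II-2 un I-1×I-2: ll
⇒ L over [I-1,I-2,II-1,II-2]: 2 consistent

I-1 ∈ {Cc Ll, Cc ll}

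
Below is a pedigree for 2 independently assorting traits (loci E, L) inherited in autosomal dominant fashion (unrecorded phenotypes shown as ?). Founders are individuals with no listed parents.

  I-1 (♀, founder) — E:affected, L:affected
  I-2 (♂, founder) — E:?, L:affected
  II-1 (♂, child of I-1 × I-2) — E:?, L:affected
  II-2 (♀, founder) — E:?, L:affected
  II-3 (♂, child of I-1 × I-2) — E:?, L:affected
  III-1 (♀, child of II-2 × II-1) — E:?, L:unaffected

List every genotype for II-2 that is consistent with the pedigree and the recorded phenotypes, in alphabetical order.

E/I-1 aff ·: Ee|EE
E/I-2 ? ·: ee|Ee|EE
E/II-1 ? I-1×I-2: ee|Ee|EE
E/II-2 ? ·: ee|Ee|EE
E/II-3 ? I-1×I-2: ee|Ee|EE
E/III-1 ? II-2×II-1: ee|Ee|EE
⇒ E over [I-1,I-2,II-1,II-2,II-3,III-1]: 122 consistent
L/I-1 aff ·: Ll|LL
L/I-2 aff ·: Ll|LL
L/II-1 aff I-1×I-2: Ll
L/II-2 aff ·: Ll
L/II-3 aff I-1×I-2: Ll|LL
L/III-1 un II-2×II-1: ll
⇒ L over [I-1,I-2,II-1,II-2,II-3,III-1]: 6 consistent

II-2 ∈ {EE Ll, Ee Ll, ee Ll}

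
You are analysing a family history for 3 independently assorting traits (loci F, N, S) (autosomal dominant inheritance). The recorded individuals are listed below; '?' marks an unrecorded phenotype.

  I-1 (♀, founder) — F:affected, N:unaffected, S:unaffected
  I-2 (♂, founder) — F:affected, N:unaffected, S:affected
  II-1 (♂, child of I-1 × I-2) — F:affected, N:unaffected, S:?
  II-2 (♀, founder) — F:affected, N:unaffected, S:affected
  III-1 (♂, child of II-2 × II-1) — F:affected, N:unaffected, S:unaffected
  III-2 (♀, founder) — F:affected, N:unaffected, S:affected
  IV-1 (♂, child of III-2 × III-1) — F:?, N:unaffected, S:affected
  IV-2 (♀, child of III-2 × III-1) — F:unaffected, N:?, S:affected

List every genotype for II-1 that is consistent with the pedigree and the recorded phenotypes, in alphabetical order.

II-1 ∈ {FF nn Ss, FF nn ss, Ff nn Ss, Ff nn ss}

F/I-1 aff ·: Ff|FF
F/I-2 aff ·: Ff|FF
F/II-1 aff I-1×I-2: Ff|FF
F/II-2 aff ·: Ff|FF
F/III-1 aff II-2×II-1: Ff
F/III-2 aff ·: Ff
F/IV-1 ? III-2×III-1: ff|Ff|FF
F/IV-2 un III-2×III-1: ff
⇒ F over [I-1,I-2,II-1,II-2,III-1,III-2,IV-1,IV-2]: 30 consistent
N/I-1 un ·: nn
N/I-2 un ·: nn
N/II-1 un I-1×I-2: nn
N/II-2 un ·: nn
N/III-1 un II-2×II-1: nn
N/III-2 un ·: nn
N/IV-1 un III-2×III-1: nn
N/IV-2 ? III-2×III-1: nn
⇒ N over [I-1,I-2,II-1,II-2,III-1,III-2,IV-1,IV-2]: 1 consistent
S/I-1 un ·: ss
S/I-2 aff ·: Ss|SS
S/II-1 ? I-1×I-2: ss|Ss
S/II-2 aff ·: Ss
S/III-1 un II-2×II-1: ss
S/III-2 aff ·: Ss|SS
S/IV-1 aff III-2×III-1: Ss
S/IV-2 aff III-2×III-1: Ss
⇒ S over [I-1,I-2,II-1,II-2,III-1,III-2,IV-1,IV-2]: 6 consistent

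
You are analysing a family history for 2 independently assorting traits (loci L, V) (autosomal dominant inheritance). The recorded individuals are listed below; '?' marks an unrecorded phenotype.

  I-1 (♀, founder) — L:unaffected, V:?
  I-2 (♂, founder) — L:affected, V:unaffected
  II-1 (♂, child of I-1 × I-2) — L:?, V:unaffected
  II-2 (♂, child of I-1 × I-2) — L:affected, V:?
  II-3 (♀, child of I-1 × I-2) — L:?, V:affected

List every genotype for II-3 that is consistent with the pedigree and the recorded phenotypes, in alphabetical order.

L/I-1 un ·: ll
L/I-2 aff ·: Ll|LL
L/II-1 ? I-1×I-2: ll|Ll
L/II-2 aff I-1×I-2: Ll
L/II-3 ? I-1×I-2: ll|Ll
⇒ L over [I-1,I-2,II-1,II-2,II-3]: 5 consistent
V/I-1 ? ·: Vv
V/I-2 un ·: vv
V/II-1 un I-1×I-2: vv
V/II-2 ? I-1×I-2: vv|Vv
V/II-3 aff I-1×I-2: Vv
⇒ V over [I-1,I-2,II-1,II-2,II-3]: 2 consistent

II-3 ∈ {Ll Vv, ll Vv}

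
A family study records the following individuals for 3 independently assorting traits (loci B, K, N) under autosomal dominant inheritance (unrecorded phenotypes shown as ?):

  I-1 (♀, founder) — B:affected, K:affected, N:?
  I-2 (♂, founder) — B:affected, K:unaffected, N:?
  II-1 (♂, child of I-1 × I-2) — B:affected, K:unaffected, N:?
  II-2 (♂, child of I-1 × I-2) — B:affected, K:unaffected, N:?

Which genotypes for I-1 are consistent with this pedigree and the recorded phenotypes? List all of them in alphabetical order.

I-1 ∈ {BB Kk NN, BB Kk Nn, BB Kk nn, Bb Kk NN, Bb Kk Nn, Bb Kk nn}

B/I-1 aff ·: Bb|BB
B/I-2 aff ·: Bb|BB
B/II-1 aff I-1×I-2: Bb|BB
B/II-2 aff I-1×I-2: Bb|BB
⇒ B over [I-1,I-2,II-1,II-2]: 13 consistent
K/I-1 aff ·: Kk
K/I-2 un ·: kk
K/II-1 un I-1×I-2: kk
K/II-2 un I-1×I-2: kk
⇒ K over [I-1,I-2,II-1,II-2]: 1 consistent
N/I-1 ? ·: nn|Nn|NN
N/I-2 ? ·: nn|Nn|NN
N/II-1 ? I-1×I-2: nn|Nn|NN
N/II-2 ? I-1×I-2: nn|Nn|NN
⇒ N over [I-1,I-2,II-1,II-2]: 29 consistent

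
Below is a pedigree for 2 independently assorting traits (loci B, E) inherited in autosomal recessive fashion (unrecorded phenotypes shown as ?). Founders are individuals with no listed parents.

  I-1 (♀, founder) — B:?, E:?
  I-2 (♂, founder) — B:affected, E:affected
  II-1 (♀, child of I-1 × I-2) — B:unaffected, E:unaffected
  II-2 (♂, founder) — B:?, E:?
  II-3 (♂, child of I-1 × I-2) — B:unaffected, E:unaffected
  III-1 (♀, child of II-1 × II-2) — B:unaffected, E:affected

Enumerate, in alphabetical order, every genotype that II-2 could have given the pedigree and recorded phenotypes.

B/I-1 ? ·: BB|Bb
B/I-2 aff ·: bb
B/II-1 un I-1×I-2: Bb
B/II-2 ? ·: BB|Bb|bb
B/II-3 un I-1×I-2: Bb
B/III-1 un II-1×II-2: BB|Bb
⇒ B over [I-1,I-2,II-1,II-2,II-3,III-1]: 10 consistent
E/I-1 ? ·: EE|Ee
E/I-2 aff ·: ee
E/II-1 un I-1×I-2: Ee
E/II-2 ? ·: Ee|ee
E/II-3 un I-1×I-2: Ee
E/III-1 aff II-1×II-2: ee
⇒ E over [I-1,I-2,II-1,II-2,II-3,III-1]: 4 consistent

II-2 ∈ {BB Ee, BB ee, Bb Ee, Bb ee, bb Ee, bb ee}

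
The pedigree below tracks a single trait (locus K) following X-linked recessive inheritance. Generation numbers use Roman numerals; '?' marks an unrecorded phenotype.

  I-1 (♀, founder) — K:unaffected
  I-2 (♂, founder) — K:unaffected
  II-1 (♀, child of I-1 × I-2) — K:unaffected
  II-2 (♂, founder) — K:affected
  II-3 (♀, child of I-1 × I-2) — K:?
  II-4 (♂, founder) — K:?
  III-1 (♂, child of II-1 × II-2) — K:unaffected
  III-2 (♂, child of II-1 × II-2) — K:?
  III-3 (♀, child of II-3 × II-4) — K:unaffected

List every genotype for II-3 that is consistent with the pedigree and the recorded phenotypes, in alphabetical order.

II-3 ∈ {X^KX^K, X^KX^k}

K/I-1 un ·: X^KX^K|X^KX^k
K/I-2 un ·: X^KY
K/II-1 un I-1×I-2: X^KX^K|X^KX^k
K/II-2 aff ·: X^kY
K/II-3 ? I-1×I-2: X^KX^K|X^KX^k
K/II-4 ? ·: X^KY|X^kY
K/III-1 un II-1×II-2: X^KY
K/III-2 ? II-1×II-2: X^KY|X^kY
K/III-3 un II-3×II-4: X^KX^K|X^KX^k
⇒ K over [I-1,I-2,II-1,II-2,II-3,II-4,III-1,III-2,III-3]: 17 consistent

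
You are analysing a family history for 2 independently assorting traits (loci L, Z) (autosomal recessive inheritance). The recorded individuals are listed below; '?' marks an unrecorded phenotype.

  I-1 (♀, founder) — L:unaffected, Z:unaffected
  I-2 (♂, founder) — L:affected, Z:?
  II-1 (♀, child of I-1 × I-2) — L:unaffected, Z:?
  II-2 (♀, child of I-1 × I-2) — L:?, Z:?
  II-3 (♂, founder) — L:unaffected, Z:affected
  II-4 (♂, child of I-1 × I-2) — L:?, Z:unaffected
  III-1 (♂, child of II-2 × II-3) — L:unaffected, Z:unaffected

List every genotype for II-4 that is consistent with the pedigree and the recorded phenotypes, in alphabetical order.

II-4 ∈ {Ll ZZ, Ll Zz, ll ZZ, ll Zz}

L/I-1 un ·: LL|Ll
L/I-2 aff ·: ll
L/II-1 un I-1×I-2: Ll
L/II-2 ? I-1×I-2: Ll|ll
L/II-3 un ·: LL|Ll
L/II-4 ? I-1×I-2: Ll|ll
L/III-1 un II-2×II-3: LL|Ll
⇒ L over [I-1,I-2,II-1,II-2,II-3,II-4,III-1]: 16 consistent
Z/I-1 un ·: ZZ|Zz
Z/I-2 ? ·: ZZ|Zz|zz
Z/II-1 ? I-1×I-2: ZZ|Zz|zz
Z/II-2 ? I-1×I-2: ZZ|Zz
Z/II-3 aff ·: zz
Z/II-4 un I-1×I-2: ZZ|Zz
Z/III-1 un II-2×II-3: Zz
⇒ Z over [I-1,I-2,II-1,II-2,II-3,II-4,III-1]: 32 consistent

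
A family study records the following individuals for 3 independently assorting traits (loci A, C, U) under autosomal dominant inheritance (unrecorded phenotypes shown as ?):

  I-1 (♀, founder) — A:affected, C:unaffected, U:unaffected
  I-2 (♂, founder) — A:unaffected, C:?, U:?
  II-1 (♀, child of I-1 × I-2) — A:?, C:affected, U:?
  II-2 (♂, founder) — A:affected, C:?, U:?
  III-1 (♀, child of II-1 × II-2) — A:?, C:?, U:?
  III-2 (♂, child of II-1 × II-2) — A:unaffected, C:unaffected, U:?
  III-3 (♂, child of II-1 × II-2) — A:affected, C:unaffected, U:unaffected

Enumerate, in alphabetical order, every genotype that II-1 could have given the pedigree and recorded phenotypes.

A/I-1 aff ·: Aa|AA
A/I-2 un ·: aa
A/II-1 ? I-1×I-2: aa|Aa
A/II-2 aff ·: Aa
A/III-1 ? II-1×II-2: aa|Aa|AA
A/III-2 un II-1×II-2: aa
A/III-3 aff II-1×II-2: Aa|AA
⇒ A over [I-1,I-2,II-1,II-2,III-1,III-2,III-3]: 14 consistent
C/I-1 un ·: cc
C/I-2 ? ·: Cc|CC
C/II-1 aff I-1×I-2: Cc
C/II-2 ? ·: cc|Cc
C/III-1 ? II-1×II-2: cc|Cc|CC
C/III-2 un II-1×II-2: cc
C/III-3 un II-1×II-2: cc
⇒ C over [I-1,I-2,II-1,II-2,III-1,III-2,III-3]: 10 consistent
U/I-1 un ·: uu
U/I-2 ? ·: uu|Uu|UU
U/II-1 ? I-1×I-2: uu|Uu
U/II-2 ? ·: uu|Uu
U/III-1 ? II-1×II-2: uu|Uu|UU
U/III-2 ? II-1×II-2: uu|Uu|UU
U/III-3 un II-1×II-2: uu
⇒ U over [I-1,I-2,II-1,II-2,III-1,III-2,III-3]: 36 consistent

II-1 ∈ {Aa Cc Uu, Aa Cc uu, aa Cc Uu, aa Cc uu}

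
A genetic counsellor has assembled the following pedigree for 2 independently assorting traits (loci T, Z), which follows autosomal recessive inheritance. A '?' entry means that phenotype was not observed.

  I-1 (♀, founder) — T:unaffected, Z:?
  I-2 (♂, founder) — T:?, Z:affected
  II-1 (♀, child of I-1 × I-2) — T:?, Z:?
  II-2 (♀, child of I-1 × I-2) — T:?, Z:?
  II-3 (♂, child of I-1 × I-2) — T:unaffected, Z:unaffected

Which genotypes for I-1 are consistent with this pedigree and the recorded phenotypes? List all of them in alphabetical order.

I-1 ∈ {TT ZZ, TT Zz, Tt ZZ, Tt Zz}

T/I-1 un ·: TT|Tt
T/I-2 ? ·: TT|Tt|tt
T/II-1 ? I-1×I-2: TT|Tt|tt
T/II-2 ? I-1×I-2: TT|Tt|tt
T/II-3 un I-1×I-2: TT|Tt
⇒ T over [I-1,I-2,II-1,II-2,II-3]: 40 consistent
Z/I-1 ? ·: ZZ|Zz
Z/I-2 aff ·: zz
Z/II-1 ? I-1×I-2: Zz|zz
Z/II-2 ? I-1×I-2: Zz|zz
Z/II-3 un I-1×I-2: Zz
⇒ Z over [I-1,I-2,II-1,II-2,II-3]: 5 consistent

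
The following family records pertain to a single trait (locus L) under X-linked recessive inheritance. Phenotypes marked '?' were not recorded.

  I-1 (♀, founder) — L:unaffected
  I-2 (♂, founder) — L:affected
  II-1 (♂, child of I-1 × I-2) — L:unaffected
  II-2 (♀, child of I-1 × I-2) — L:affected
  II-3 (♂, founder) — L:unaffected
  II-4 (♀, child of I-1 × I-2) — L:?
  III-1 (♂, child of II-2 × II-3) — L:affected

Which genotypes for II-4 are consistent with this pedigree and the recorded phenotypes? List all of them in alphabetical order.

II-4 ∈ {X^LX^l, X^lX^l}

L/I-1 un ·: X^LX^l
L/I-2 aff ·: X^lY
L/II-1 un I-1×I-2: X^LY
L/II-2 aff I-1×I-2: X^lX^l
L/II-3 un ·: X^LY
L/II-4 ? I-1×I-2: X^LX^l|X^lX^l
L/III-1 aff II-2×II-3: X^lY
⇒ L over [I-1,I-2,II-1,II-2,II-3,II-4,III-1]: 2 consistent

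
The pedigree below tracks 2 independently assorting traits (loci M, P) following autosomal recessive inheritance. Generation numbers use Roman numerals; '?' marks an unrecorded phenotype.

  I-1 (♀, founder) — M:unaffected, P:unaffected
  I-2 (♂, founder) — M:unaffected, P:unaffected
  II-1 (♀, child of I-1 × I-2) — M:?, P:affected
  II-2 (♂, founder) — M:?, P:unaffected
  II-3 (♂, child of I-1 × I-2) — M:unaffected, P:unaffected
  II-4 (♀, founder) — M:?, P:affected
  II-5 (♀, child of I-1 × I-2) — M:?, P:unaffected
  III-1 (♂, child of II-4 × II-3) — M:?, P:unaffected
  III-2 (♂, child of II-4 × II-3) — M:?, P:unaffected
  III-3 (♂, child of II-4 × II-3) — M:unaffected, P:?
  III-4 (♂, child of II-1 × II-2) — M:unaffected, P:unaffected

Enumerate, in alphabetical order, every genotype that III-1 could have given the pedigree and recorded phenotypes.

M/I-1 un ·: MM|Mm
M/I-2 un ·: MM|Mm
M/II-1 ? I-1×I-2: MM|Mm|mm
M/II-2 ? ·: MM|Mm|mm
M/II-3 un I-1×I-2: MM|Mm
M/II-4 ? ·: MM|Mm|mm
M/II-5 ? I-1×I-2: MM|Mm|mm
M/III-1 ? II-4×II-3: MM|Mm|mm
M/III-2 ? II-4×II-3: MM|Mm|mm
M/III-3 un II-4×II-3: MM|Mm
M/III-4 un II-1×II-2: MM|Mm
⇒ M over [I-1,I-2,II-1,II-2,II-3,II-4,II-5,III-1,III-2,III-3,III-4]: 2800 consistent
P/I-1 un ·: Pp
P/I-2 un ·: Pp
P/II-1 aff I-1×I-2: pp
P/II-2 un ·: PP|Pp
P/II-3 un I-1×I-2: PP|Pp
P/II-4 aff ·: pp
P/II-5 un I-1×I-2: PP|Pp
P/III-1 un II-4×II-3: Pp
P/III-2 un II-4×II-3: Pp
P/III-3 ? II-4×II-3: Pp|pp
P/III-4 un II-1×II-2: Pp
⇒ P over [I-1,I-2,II-1,II-2,II-3,II-4,II-5,III-1,III-2,III-3,III-4]: 12 consistent

III-1 ∈ {MM Pp, Mm Pp, mm Pp}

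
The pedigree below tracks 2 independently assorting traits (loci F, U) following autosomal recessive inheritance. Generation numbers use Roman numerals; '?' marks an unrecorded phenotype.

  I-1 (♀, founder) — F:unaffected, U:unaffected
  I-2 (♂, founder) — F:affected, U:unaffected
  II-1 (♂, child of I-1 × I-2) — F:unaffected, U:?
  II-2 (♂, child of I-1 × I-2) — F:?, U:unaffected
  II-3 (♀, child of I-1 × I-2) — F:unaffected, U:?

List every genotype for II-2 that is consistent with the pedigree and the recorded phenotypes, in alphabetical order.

F/I-1 un ·: FF|Ff
F/I-2 aff ·: ff
F/II-1 un I-1×I-2: Ff
F/II-2 ? I-1×I-2: Ff|ff
F/II-3 un I-1×I-2: Ff
⇒ F over [I-1,I-2,II-1,II-2,II-3]: 3 consistent
U/I-1 un ·: UU|Uu
U/I-2 un ·: UU|Uu
U/II-1 ? I-1×I-2: UU|Uu|uu
U/II-2 un I-1×I-2: UU|Uu
U/II-3 ? I-1×I-2: UU|Uu|uu
⇒ U over [I-1,I-2,II-1,II-2,II-3]: 35 consistent

II-2 ∈ {Ff UU, Ff Uu, ff UU, ff Uu}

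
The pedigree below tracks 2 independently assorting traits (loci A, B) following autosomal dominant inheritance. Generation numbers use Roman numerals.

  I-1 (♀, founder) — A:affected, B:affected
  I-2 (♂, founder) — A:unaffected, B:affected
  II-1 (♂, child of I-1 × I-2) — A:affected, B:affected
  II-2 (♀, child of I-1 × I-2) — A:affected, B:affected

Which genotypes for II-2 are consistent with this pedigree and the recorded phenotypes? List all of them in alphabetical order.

A/I-1 aff ·: Aa|AA
A/I-2 un ·: aa
A/II-1 aff I-1×I-2: Aa
A/II-2 aff I-1×I-2: Aa
⇒ A over [I-1,I-2,II-1,II-2]: 2 consistent
B/I-1 aff ·: Bb|BB
B/I-2 aff ·: Bb|BB
B/II-1 aff I-1×I-2: Bb|BB
B/II-2 aff I-1×I-2: Bb|BB
⇒ B over [I-1,I-2,II-1,II-2]: 13 consistent

II-2 ∈ {Aa BB, Aa Bb}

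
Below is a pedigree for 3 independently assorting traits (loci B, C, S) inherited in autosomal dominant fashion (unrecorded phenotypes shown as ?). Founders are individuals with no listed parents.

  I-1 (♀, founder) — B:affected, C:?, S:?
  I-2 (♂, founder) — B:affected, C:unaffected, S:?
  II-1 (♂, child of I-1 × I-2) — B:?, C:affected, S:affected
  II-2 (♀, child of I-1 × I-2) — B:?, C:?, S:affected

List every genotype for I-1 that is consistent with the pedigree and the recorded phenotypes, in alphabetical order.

B/I-1 aff ·: Bb|BB
B/I-2 aff ·: Bb|BB
B/II-1 ? I-1×I-2: bb|Bb|BB
B/II-2 ? I-1×I-2: bb|Bb|BB
⇒ B over [I-1,I-2,II-1,II-2]: 18 consistent
C/I-1 ? ·: Cc|CC
C/I-2 un ·: cc
C/II-1 aff I-1×I-2: Cc
C/II-2 ? I-1×I-2: cc|Cc
⇒ C over [I-1,I-2,II-1,II-2]: 3 consistent
S/I-1 ? ·: ss|Ss|SS
S/I-2 ? ·: ss|Ss|SS
S/II-1 aff I-1×I-2: Ss|SS
S/II-2 aff I-1×I-2: Ss|SS
⇒ S over [I-1,I-2,II-1,II-2]: 17 consistent

I-1 ∈ {BB CC SS, BB CC Ss, BB CC ss, BB Cc SS, BB Cc Ss, BB Cc ss, Bb CC SS, Bb CC Ss, Bb CC ss, Bb Cc SS, Bb Cc Ss, Bb Cc ss}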